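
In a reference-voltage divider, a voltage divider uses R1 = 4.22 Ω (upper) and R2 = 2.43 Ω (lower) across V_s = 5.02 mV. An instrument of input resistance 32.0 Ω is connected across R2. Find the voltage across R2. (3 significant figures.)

V_out ≈ 1.75 mV

The load sits in parallel with R2, giving an effective lower resistance R2' = R2·R_L/(R2+R_L) = 2.258 Ω.
Voltage divider with the loaded lower leg: V_out = 5.02 × 2.258/(4.22 + 2.258) = 5.02 × 0.3486 = 1.750 mV.
(Unloaded it would be 1.83 mV; the load pulls it down.)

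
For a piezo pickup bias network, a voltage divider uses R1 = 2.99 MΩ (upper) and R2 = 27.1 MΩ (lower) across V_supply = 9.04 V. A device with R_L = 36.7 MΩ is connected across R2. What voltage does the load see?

The load sits in parallel with R2, giving an effective lower resistance R2' = R2·R_L/(R2+R_L) = 15.59 MΩ.
Now apply the divider: V_out = 9.04 × 0.8391 = 7.585 V.

V_out ≈ 7.59 V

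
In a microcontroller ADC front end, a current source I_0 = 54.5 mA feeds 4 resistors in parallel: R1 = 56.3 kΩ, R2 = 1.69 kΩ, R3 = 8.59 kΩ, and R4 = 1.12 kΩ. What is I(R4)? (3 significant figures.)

ΣG = 1/56.3 + 1/1.69 + 1/8.59 + 1/1.12 = 1.619.
Current divider: I(R4) = I_0 · G_k/ΣG = 54.5 × (0.8929/1.619) = 54.5 × 0.5516 = 30.06 mA.

I ≈ 30.1 mA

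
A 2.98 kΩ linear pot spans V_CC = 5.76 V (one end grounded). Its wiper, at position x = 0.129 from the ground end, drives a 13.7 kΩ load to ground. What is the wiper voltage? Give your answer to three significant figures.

Lower segment x·R_p = 0.3844 kΩ; upper segment (1−x)·R_p = 2.596 kΩ.
R_L loads the lower segment: effective lower R = 0.3739 kΩ.
Loaded-divider output: V_out = 5.76 × 0.1259 = 0.7253 V.
(Unloaded: V_out = x·V_CC = 0.743 V.)

V_out ≈ 0.725 V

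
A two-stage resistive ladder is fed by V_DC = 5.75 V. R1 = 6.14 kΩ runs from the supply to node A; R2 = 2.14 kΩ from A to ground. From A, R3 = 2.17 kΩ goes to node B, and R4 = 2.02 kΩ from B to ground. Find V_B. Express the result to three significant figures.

The second stage (R3 + R4 = 4.190 kΩ) loads node A in parallel with R2.
R2 ‖ (R3+R4) = 1.417 kΩ.
First divider: V_A = V_DC · 1.417/(6.14 + 1.417) = 1.078 V.
Stage 2 is unloaded, so V_B = V_A · R4/(R3+R4) = 1.078 × 2.02/4.190 = 0.5196 V.

V_B ≈ 0.520 V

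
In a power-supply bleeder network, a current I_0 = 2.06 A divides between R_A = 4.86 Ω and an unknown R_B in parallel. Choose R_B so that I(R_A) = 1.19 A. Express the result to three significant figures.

In a two-way split, I_A/I_0 = R_B/(R_A + R_B).
1.19/2.06 = R_B/(R_A + R_B) → R_B = R_A · (0.5777)/(1 − 0.5777) = 4.86 × 1.368 = 6.648 Ω.

R_B ≈ 6.65 Ω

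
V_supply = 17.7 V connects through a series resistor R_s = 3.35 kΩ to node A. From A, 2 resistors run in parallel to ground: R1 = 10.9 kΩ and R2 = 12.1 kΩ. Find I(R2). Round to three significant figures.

I ≈ 0.923 mA

Parallel bank: R_p = 1/(1/10.9 + 1/12.1) = 5.734 kΩ.
V_A = 17.7 × 5.734/9.084 = 11.17 V.
I(R2) = V_A / R2 = 11.17/12.1 = 0.9234 mA.
(Check via current divider: I_total = 1.948 mA; share G_k/ΣG = 0.4739 → same result.)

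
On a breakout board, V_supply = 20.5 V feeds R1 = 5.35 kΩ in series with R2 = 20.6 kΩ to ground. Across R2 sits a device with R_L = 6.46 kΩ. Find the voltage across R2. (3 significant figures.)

The load sits in parallel with R2, giving an effective lower resistance R2' = R2·R_L/(R2+R_L) = 4.918 kΩ.
Voltage divider with the loaded lower leg: V_out = 20.5 × 4.918/(5.35 + 4.918) = 20.5 × 0.4790 = 9.819 V.

V_out ≈ 9.82 V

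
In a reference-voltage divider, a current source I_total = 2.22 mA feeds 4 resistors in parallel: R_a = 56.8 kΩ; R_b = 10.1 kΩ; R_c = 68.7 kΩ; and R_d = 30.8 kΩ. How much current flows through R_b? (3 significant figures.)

I ≈ 1.34 mA

Conductances: ΣG = 1/56.8 + 1/10.1 + 1/68.7 + 1/30.8 = 0.1636 (1/kΩ).
Current divider: I(R_b) = I_total · G_k/ΣG = 2.22 × (0.09901/0.1636) = 2.22 × 0.6051 = 1.343 mA.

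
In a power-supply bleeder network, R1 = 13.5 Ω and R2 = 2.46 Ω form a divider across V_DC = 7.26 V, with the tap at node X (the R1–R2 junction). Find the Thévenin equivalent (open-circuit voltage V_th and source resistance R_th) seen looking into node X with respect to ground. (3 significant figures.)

With X open, the divider is unloaded: V_th = 7.26 × 2.46/15.96 = 1.119 V.
Looking into X with the source shorted: R_th = R1·R2/(R1+R2) = 13.50 × 2.46/15.96 = 2.081 Ω.

V_th ≈ 1.12 V, R_th ≈ 2.08 Ω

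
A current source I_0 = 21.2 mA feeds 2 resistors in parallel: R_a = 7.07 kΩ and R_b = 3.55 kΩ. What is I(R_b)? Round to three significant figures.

I ≈ 14.1 mA

With just two branches, the current splits inversely with resistance.
So I = 21.2 × 7.07/10.62 = 14.11 mA.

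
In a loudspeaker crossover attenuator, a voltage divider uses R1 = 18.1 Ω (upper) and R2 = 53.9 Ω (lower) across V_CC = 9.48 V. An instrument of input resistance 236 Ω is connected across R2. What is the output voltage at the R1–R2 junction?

The load sits in parallel with R2, giving an effective lower resistance R2' = R2·R_L/(R2+R_L) = 43.88 Ω.
Now apply the divider: V_out = 9.48 × 0.7080 = 6.711 V.

V_out ≈ 6.71 V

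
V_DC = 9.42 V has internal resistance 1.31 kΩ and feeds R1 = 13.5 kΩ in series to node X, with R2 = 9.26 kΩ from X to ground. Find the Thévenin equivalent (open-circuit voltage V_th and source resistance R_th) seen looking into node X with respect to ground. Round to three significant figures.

V_th ≈ 3.62 V, R_th ≈ 5.70 kΩ

R1' = 1.31 + 13.5 = 14.81 kΩ (source resistance + R1).
Open-circuit (no load on X): V_th = V_DC · R2/(R1' + R2) = 9.42 × 9.26/(14.81 + 9.26) = 3.624 V.
Zeroing V_DC shorts the top of R1' to ground, so R_th = R1' ‖ R2 = 5.698 kΩ.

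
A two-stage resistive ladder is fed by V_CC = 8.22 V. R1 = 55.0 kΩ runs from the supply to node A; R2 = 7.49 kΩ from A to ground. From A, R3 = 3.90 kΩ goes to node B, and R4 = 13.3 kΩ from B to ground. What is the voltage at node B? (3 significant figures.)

Node A sees R2 in parallel with the series input of stage 2, R3 + R4 = 17.20 kΩ.
R2 ‖ (R3+R4) = 5.218 kΩ.
So V_A = 8.22 × 0.08665 = 0.7123 V.
Stage 2 is unloaded, so V_B = V_A · R4/(R3+R4) = 0.7123 × 13.3/17.20 = 0.5508 V.

V_B ≈ 0.551 V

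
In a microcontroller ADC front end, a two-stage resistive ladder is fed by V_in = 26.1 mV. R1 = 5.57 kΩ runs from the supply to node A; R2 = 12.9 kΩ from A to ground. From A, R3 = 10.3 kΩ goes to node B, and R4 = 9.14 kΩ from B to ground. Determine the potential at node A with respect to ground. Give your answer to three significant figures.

Looking into the second stage from A: R3 + R4 = 19.44 kΩ appears in parallel with R2.
Effective lower resistance at A: R2 ‖ 19.44 = 7.754 kΩ.
So V_A = 26.1 × 0.5820 = 15.19 mV.

V_A ≈ 15.2 mV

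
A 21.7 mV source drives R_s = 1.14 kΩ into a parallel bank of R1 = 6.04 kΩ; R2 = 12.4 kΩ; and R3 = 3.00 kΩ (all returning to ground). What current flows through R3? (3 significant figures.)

I ≈ 4.36 µA

Equivalent of the parallel group: R_p = 1.726 kΩ.
V_A = 21.7 × 1.726/2.866 = 13.07 mV.
I(R3) = V_A / R3 = 13.07/3.00 = 4.356 µA.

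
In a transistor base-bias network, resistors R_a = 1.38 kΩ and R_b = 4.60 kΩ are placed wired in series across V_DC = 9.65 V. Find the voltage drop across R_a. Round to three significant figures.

Series total: ΣR = 1.38 + 4.60 = 5.980 kΩ.
V = V_DC · R/ΣR = 9.65 × 0.2308 = 2.227 V.

V ≈ 2.23 V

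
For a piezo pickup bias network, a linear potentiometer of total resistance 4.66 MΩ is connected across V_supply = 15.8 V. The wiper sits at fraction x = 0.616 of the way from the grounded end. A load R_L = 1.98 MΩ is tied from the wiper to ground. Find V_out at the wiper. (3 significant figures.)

Split the track: R_lower = x·R_p = 2.871 MΩ, R_upper = (1−x)·R_p = 1.789 MΩ.
Lower segment in parallel with the load: 2.871 ‖ 1.98 = 1.172 MΩ.
Then V_out = V_supply · 1.172/(1.789 + 1.172) = 6.252 V.

V_out ≈ 6.25 V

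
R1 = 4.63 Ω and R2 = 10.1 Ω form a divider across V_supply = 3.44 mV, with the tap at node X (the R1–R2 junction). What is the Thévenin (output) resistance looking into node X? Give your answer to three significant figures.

Zeroing V_supply shorts the top of R1 to ground, so R_th = R1 ‖ R2 = 3.175 Ω.

R_th ≈ 3.17 Ω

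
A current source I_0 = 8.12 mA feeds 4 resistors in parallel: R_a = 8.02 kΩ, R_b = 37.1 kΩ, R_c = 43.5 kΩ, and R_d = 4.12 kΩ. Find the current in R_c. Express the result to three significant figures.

Conductances: ΣG = 1/8.02 + 1/37.1 + 1/43.5 + 1/4.12 = 0.4173 (1/kΩ).
Current divider: I(R_c) = I_0 · G_k/ΣG = 8.12 × (0.02299/0.4173) = 8.12 × 0.05508 = 0.4473 mA.

I ≈ 0.447 mA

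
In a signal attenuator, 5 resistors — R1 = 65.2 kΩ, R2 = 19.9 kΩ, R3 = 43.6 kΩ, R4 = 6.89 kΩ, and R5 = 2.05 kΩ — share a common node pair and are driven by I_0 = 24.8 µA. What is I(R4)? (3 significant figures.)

I ≈ 4.99 µA

ΣG = 1/65.2 + 1/19.9 + 1/43.6 + 1/6.89 + 1/2.05 = 0.7215.
Current divider: I(R4) = I_0 · G_k/ΣG = 24.8 × (0.1451/0.7215) = 24.8 × 0.2012 = 4.989 µA.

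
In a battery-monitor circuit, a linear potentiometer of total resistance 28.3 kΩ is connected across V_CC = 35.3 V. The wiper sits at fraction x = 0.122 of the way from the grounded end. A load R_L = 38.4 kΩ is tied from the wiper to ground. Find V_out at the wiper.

The pot divides into 24.85 kΩ above the wiper and 3.453 kΩ below.
(x·R_p) ‖ R_L = 3.168 kΩ.
V_out = 35.3 × 3.168/(24.85 + 3.168) = 3.992 V.

V_out ≈ 3.99 V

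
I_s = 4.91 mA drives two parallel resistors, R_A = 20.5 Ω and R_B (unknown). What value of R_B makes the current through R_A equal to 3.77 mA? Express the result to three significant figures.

R_B ≈ 67.8 Ω

In a two-way split, I_A/I_s = R_B/(R_A + R_B).
3.77/4.91 = R_B/(R_A + R_B) → R_B = R_A · (0.7678)/(1 − 0.7678) = 20.5 × 3.307 = 67.79 Ω.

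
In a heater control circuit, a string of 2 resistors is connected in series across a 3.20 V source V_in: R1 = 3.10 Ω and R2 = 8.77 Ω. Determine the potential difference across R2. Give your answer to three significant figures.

V ≈ 2.36 V

Total series resistance ΣR = 3.10 + 8.77 = 11.87 Ω.
V = V_in · R/ΣR = 3.20 × 0.7388 = 2.364 V.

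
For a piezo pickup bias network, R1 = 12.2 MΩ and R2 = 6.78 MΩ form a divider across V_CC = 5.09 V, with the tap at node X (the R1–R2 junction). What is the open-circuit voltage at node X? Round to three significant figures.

V_th ≈ 1.82 V

V_th is the unloaded tap voltage: V_CC · R2/(R1+R2) = 5.09 × 0.3572 = 1.818 V.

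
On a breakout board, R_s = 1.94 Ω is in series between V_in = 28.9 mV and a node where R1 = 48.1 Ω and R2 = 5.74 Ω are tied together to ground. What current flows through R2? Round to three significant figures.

I ≈ 3.65 mA

Equivalent of the parallel group: R_p = 5.128 Ω.
V_A = 28.9 × 5.128/7.068 = 20.97 mV.
Branch current I = V_A/R2 = 20.97/5.74 = 3.653 mA.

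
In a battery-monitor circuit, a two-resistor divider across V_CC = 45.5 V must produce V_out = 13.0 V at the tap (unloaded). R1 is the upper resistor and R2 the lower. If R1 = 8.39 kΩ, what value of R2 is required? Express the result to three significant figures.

R2 ≈ 3.36 kΩ

Required fraction k = V_out/V_CC = 0.2857.
R2 = R1 · 0.2857/(1 − 0.2857) = 3.356 kΩ.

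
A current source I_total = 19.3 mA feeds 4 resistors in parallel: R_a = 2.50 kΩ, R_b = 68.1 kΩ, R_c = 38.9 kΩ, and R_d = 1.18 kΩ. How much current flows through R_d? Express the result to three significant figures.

I ≈ 12.7 mA

Total conductance ΣG = 1/2.50 + 1/68.1 + 1/38.9 + 1/1.18 = 1.288 (units of 1/kΩ).
By the current-divider rule, I = I_total · G_k/ΣG = 19.3 × 0.6580 = 12.70 mA.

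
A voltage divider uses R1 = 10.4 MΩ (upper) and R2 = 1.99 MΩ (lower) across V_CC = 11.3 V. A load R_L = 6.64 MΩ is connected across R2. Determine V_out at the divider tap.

V_out ≈ 1.45 V

The load sits in parallel with R2, giving an effective lower resistance R2' = R2·R_L/(R2+R_L) = 1.531 MΩ.
Now apply the divider: V_out = 11.3 × 0.1283 = 1.450 V.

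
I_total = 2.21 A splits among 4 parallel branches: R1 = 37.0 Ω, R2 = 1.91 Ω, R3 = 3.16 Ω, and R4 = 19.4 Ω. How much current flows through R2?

ΣG = 1/37.0 + 1/1.91 + 1/3.16 + 1/19.4 = 0.9186.
R2 takes the fraction G_k/ΣG = 0.5236/0.9186 = 0.5700, so I = 2.21 × 0.5700 = 1.260 A.

I ≈ 1.26 A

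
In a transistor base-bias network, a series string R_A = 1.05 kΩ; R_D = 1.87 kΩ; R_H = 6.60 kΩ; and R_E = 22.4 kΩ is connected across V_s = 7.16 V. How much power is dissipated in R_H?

ΣR = 31.92 kΩ → I = 7.16/31.92 = 0.2243 mA.
P = I²R = 0.05032 × 6.60 = 0.3321 mW.

P ≈ 0.332 mW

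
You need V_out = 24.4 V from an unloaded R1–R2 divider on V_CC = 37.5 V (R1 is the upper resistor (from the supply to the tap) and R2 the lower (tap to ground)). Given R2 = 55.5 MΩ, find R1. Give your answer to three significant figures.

R1 ≈ 29.8 MΩ

Required fraction k = V_out/V_CC = 0.6507.
So R1 = R2 · (V_CC/V_out − 1) = 55.5 × (37.5/24.4 − 1) = 55.5 × 0.5369 = 29.80 MΩ.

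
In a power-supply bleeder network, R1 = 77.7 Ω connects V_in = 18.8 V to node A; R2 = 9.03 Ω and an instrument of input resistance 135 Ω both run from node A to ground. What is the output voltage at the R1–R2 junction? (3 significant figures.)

V_out ≈ 1.85 V

R2 ‖ R_L = (9.03 × 135)/(9.03 + 135) = 8.464 Ω.
Now apply the divider: V_out = 18.8 × 0.09823 = 1.847 V.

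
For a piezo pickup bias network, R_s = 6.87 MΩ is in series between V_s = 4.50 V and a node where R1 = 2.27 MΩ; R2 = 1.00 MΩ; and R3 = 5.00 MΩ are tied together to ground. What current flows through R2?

Combine the parallel branches: R_p = (1/2.27 + 1/1.00 + 1/5.00)⁻¹ = 0.6096 MΩ.
Node voltage V_A = V_s · R_p/(R_s + R_p) = 4.50 × 0.08150 = 0.3667 V.
Branch current I = V_A/R2 = 0.3667/1.00 = 0.3667 µA.

I ≈ 0.367 µA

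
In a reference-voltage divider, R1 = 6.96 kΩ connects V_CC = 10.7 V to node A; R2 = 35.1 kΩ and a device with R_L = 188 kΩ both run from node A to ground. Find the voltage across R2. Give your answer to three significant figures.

V_out ≈ 8.66 V

The load sits in parallel with R2, giving an effective lower resistance R2' = R2·R_L/(R2+R_L) = 29.58 kΩ.
Now apply the divider: V_out = 10.7 × 0.8095 = 8.662 V.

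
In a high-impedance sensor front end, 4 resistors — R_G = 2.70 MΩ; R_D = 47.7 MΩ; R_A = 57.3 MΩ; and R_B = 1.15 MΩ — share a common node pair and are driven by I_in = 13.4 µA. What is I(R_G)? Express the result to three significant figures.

I ≈ 3.88 µA

Total conductance ΣG = 1/2.70 + 1/47.7 + 1/57.3 + 1/1.15 = 1.278 (units of 1/MΩ).
R_G takes the fraction G_k/ΣG = 0.3704/1.278 = 0.2897, so I = 13.4 × 0.2897 = 3.882 µA.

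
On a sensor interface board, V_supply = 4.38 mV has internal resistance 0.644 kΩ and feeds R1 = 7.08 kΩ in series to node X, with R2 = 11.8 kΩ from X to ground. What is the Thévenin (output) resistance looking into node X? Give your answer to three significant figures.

R_th ≈ 4.67 kΩ

R1' = 0.644 + 7.08 = 7.724 kΩ (source resistance + R1).
Zeroing V_supply shorts the top of R1' to ground, so R_th = R1' ‖ R2 = 4.668 kΩ.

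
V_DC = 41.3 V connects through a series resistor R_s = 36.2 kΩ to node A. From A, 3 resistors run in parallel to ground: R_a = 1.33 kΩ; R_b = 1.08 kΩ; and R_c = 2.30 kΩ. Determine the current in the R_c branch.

Equivalent of the parallel group: R_p = 0.4734 kΩ.
Node voltage V_A = V_DC · R_p/(R_s + R_p) = 41.3 × 0.01291 = 0.5331 V.
Branch current I = V_A/R_c = 0.5331/2.30 = 0.2318 mA.
(Check via current divider: I_total = 1.126 mA; share G_k/ΣG = 0.2058 → same result.)

I ≈ 0.232 mA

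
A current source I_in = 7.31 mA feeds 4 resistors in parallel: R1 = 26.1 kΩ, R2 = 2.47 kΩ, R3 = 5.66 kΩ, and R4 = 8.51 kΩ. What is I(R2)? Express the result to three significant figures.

Conductances: ΣG = 1/26.1 + 1/2.47 + 1/5.66 + 1/8.51 = 0.7374 (1/kΩ).
R2 takes the fraction G_k/ΣG = 0.4049/0.7374 = 0.5491, so I = 7.31 × 0.5491 = 4.014 mA.

I ≈ 4.01 mA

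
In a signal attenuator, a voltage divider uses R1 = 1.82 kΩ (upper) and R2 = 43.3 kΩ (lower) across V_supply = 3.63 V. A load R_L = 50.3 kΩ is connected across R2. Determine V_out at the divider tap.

The load sits in parallel with R2, giving an effective lower resistance R2' = R2·R_L/(R2+R_L) = 23.27 kΩ.
Now apply the divider: V_out = 3.63 × 0.9275 = 3.367 V.

V_out ≈ 3.37 V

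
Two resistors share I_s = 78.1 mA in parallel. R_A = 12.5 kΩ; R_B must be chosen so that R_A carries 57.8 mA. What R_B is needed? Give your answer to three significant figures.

In a two-way split, I_A/I_s = R_B/(R_A + R_B).
57.8/78.1 = R_B/(R_A + R_B) → R_B = R_A · (0.7401)/(1 − 0.7401) = 12.5 × 2.847 = 35.59 kΩ.

R_B ≈ 35.6 kΩ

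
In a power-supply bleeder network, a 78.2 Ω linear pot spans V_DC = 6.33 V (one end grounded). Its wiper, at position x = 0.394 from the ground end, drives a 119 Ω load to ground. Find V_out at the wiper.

The pot divides into 47.39 Ω above the wiper and 30.81 Ω below.
R_L loads the lower segment: effective lower R = 24.47 Ω.
Then V_out = V_DC · 24.47/(47.39 + 24.47) = 2.156 V.
(Unloaded: V_out = x·V_DC = 2.49 V.)

V_out ≈ 2.16 V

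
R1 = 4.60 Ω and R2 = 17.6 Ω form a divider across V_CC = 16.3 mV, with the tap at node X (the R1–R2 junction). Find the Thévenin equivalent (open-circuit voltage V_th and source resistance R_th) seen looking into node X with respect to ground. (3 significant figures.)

V_th is the unloaded tap voltage: V_CC · R2/(R1+R2) = 16.3 × 0.7928 = 12.92 mV.
Looking into X with the source shorted: R_th = R1·R2/(R1+R2) = 4.600 × 17.6/22.20 = 3.647 Ω.

V_th ≈ 12.9 mV, R_th ≈ 3.65 Ω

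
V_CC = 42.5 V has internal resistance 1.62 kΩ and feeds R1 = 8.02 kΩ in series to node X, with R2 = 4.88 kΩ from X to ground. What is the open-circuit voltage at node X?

R1' = 1.62 + 8.02 = 9.640 kΩ (source resistance + R1).
V_th is the unloaded tap voltage: V_CC · R2/(R1'+R2) = 42.5 × 0.3361 = 14.28 V.

V_th ≈ 14.3 V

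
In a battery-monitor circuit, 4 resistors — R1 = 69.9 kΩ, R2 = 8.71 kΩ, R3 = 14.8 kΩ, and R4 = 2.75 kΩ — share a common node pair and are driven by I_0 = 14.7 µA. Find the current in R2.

I ≈ 3.01 µA

Total conductance ΣG = 1/69.9 + 1/8.71 + 1/14.8 + 1/2.75 = 0.5603 (units of 1/kΩ).
Current divider: I(R2) = I_0 · G_k/ΣG = 14.7 × (0.1148/0.5603) = 14.7 × 0.2049 = 3.012 µA.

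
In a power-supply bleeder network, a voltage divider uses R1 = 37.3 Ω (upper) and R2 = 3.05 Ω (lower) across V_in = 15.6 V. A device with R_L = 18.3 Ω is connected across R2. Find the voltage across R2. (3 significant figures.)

R2 ‖ R_L = (3.05 × 18.3)/(3.05 + 18.3) = 2.614 Ω.
Then V_out = V_in · R2'/(R1 + R2') = 15.6 × 2.614/39.91 = 1.022 V.

V_out ≈ 1.02 V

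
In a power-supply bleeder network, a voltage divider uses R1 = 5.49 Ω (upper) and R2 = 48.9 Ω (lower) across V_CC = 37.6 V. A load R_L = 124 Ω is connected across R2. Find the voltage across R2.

R2 ‖ R_L = (48.9 × 124)/(48.9 + 124) = 35.07 Ω.
Now apply the divider: V_out = 37.6 × 0.8646 = 32.51 V.
(Unloaded it would be 33.8 V; the load pulls it down.)

V_out ≈ 32.5 V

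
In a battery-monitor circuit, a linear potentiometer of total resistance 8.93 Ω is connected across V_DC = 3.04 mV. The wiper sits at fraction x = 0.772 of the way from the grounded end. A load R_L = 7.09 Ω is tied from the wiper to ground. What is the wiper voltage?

Split the track: R_lower = x·R_p = 6.894 Ω, R_upper = (1−x)·R_p = 2.036 Ω.
(x·R_p) ‖ R_L = 3.495 Ω.
V_out = 3.04 × 3.495/(2.036 + 3.495) = 1.921 mV.
(Unloaded: V_out = x·V_DC = 2.35 mV.)

V_out ≈ 1.92 mV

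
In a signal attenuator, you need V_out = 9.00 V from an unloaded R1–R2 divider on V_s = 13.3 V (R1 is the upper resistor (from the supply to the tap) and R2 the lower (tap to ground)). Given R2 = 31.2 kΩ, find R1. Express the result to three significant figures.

Required fraction k = V_out/V_s = 0.6767.
R1 = R2·(1/k − 1) = 31.2 × 0.4778 = 14.91 kΩ.

R1 ≈ 14.9 kΩ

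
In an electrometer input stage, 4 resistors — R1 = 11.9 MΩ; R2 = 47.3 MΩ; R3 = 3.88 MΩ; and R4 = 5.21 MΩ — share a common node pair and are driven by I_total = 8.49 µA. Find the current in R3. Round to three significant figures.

I ≈ 3.94 µA

ΣG = 1/11.9 + 1/47.3 + 1/3.88 + 1/5.21 = 0.5548.
By the current-divider rule, I = I_total · G_k/ΣG = 8.49 × 0.4645 = 3.944 µA.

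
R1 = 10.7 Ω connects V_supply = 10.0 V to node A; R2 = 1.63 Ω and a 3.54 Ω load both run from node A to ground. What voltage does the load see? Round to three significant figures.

The load sits in parallel with R2, giving an effective lower resistance R2' = R2·R_L/(R2+R_L) = 1.116 Ω.
Then V_out = V_supply · R2'/(R1 + R2') = 10.0 × 1.116/11.82 = 0.9446 V.

V_out ≈ 0.945 V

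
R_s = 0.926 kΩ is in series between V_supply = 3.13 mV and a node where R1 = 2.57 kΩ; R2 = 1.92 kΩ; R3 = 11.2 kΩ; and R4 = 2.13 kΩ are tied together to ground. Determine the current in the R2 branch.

I ≈ 0.691 µA

Equivalent of the parallel group: R_p = 0.6809 kΩ.
Node voltage V_A = V_supply · R_p/(R_s + R_p) = 3.13 × 0.4237 = 1.326 mV.
Branch current I = V_A/R2 = 1.326/1.92 = 0.6908 µA.
(Check via current divider: I_total = 1.948 µA; share G_k/ΣG = 0.3546 → same result.)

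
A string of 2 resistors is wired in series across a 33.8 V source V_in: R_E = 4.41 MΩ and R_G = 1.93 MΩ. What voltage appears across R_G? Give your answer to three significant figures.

Series total: ΣR = 4.41 + 1.93 = 6.340 MΩ.
By the voltage-divider rule, V = 33.8 × 1.930/6.340 = 10.29 V.

V ≈ 10.3 V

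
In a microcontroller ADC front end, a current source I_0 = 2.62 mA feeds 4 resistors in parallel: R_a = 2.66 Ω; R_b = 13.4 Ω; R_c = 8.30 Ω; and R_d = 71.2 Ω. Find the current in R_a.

Total conductance ΣG = 1/2.66 + 1/13.4 + 1/8.30 + 1/71.2 = 0.5851 (units of 1/Ω).
By the current-divider rule, I = I_0 · G_k/ΣG = 2.62 × 0.6425 = 1.683 mA.

I ≈ 1.68 mA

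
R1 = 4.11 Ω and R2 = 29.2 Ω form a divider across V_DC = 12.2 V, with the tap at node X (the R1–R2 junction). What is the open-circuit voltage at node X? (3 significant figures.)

V_th is the unloaded tap voltage: V_DC · R2/(R1+R2) = 12.2 × 0.8766 = 10.69 V.

V_th ≈ 10.7 V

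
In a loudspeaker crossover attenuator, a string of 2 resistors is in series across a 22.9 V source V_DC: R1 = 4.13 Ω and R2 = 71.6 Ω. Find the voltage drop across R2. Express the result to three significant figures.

V ≈ 21.7 V

Series total: ΣR = 4.13 + 71.6 = 75.73 Ω.
Voltage divider: V = V_DC · (71.60 / 75.73) = 22.9 × 0.9455 = 21.65 V.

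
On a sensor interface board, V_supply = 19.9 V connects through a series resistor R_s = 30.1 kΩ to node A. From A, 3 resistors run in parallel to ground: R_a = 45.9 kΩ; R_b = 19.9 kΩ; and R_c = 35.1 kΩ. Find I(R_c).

Equivalent of the parallel group: R_p = 9.947 kΩ.
V_A by voltage divider: V_A = 19.9 × 9.947/(30.1 + 9.947) = 4.943 V.
Branch current I = V_A/R_c = 4.943/35.1 = 0.1408 mA.

I ≈ 0.141 mA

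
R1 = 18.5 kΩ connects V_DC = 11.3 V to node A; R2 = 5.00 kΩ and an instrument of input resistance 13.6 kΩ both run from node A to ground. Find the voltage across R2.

V_out ≈ 1.86 V

The load sits in parallel with R2, giving an effective lower resistance R2' = R2·R_L/(R2+R_L) = 3.656 kΩ.
Now apply the divider: V_out = 11.3 × 0.1650 = 1.865 V.
(Unloaded it would be 2.40 V; the load pulls it down.)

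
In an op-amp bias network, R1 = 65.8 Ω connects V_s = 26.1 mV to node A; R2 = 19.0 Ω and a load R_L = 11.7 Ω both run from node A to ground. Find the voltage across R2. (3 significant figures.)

R2 ‖ R_L = (19.0 × 11.7)/(19.0 + 11.7) = 7.241 Ω.
Then V_out = V_s · R2'/(R1 + R2') = 26.1 × 7.241/73.04 = 2.587 mV.

V_out ≈ 2.59 mV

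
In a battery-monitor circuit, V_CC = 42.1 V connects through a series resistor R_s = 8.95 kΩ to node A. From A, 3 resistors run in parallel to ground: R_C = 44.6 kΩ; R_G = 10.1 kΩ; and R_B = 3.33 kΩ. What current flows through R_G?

Equivalent of the parallel group: R_p = 2.371 kΩ.
V_A by voltage divider: V_A = 42.1 × 2.371/(8.95 + 2.371) = 8.818 V.
Branch current I = V_A/R_G = 8.818/10.1 = 0.8730 mA.

I ≈ 0.873 mA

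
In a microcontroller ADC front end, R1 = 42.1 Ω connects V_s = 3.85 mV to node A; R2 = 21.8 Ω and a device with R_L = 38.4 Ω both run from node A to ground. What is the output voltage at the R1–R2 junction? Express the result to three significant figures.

V_out ≈ 0.956 mV

R2 ‖ R_L = (21.8 × 38.4)/(21.8 + 38.4) = 13.91 Ω.
Now apply the divider: V_out = 3.85 × 0.2483 = 0.9559 mV.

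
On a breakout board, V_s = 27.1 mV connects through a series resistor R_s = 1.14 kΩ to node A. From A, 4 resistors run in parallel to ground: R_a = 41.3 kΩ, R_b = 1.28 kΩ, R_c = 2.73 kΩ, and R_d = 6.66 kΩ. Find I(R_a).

Combine the parallel branches: R_p = (1/41.3 + 1/1.28 + 1/2.73 + 1/6.66)⁻¹ = 0.7565 kΩ.
V_A by voltage divider: V_A = 27.1 × 0.7565/(1.14 + 0.7565) = 10.81 mV.
Branch current I = V_A/R_a = 10.81/41.3 = 0.2617 µA.

I ≈ 0.262 µA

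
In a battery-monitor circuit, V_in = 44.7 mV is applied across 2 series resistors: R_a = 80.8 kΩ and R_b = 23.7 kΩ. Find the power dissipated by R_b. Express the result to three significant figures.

ΣR = 104.5 kΩ → I = 44.7/104.5 = 0.4278 µA.
P(R_b) = I²·R_b = (0.4278)² × 23.7 = 4.336 nW.

P ≈ 4.34 nW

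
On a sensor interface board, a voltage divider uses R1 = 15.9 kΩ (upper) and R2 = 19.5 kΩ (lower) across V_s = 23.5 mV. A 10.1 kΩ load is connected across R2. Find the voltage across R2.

First combine the lower leg with the load: R2 ‖ R_L = 6.654 kΩ.
Now apply the divider: V_out = 23.5 × 0.2950 = 6.933 mV.

V_out ≈ 6.93 mV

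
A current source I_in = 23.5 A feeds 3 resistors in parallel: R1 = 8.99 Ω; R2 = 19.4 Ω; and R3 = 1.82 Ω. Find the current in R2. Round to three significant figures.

ΣG = 1/8.99 + 1/19.4 + 1/1.82 = 0.7122.
R2 takes the fraction G_k/ΣG = 0.05155/0.7122 = 0.07237, so I = 23.5 × 0.07237 = 1.701 A.

I ≈ 1.70 A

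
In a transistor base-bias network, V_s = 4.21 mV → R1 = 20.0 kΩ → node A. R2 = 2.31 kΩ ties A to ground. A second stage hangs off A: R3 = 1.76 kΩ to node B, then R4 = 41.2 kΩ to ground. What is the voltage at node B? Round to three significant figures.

Looking into the second stage from A: R3 + R4 = 42.96 kΩ appears in parallel with R2.
R2 ‖ (R3+R4) = 2.192 kΩ.
V_A = 4.21 × 2.192/(20.0 + 2.192) = 0.4159 mV.
Then the unloaded second divider: V_B = V_A × R4/(R3+R4) = 0.4159 × 0.9590 = 0.3988 mV.

V_B ≈ 0.399 mV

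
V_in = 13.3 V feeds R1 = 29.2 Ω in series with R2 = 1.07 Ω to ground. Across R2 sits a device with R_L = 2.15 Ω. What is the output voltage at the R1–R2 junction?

The load sits in parallel with R2, giving an effective lower resistance R2' = R2·R_L/(R2+R_L) = 0.7144 Ω.
Now apply the divider: V_out = 13.3 × 0.02388 = 0.3176 V.
(Unloaded it would be 0.470 V; the load pulls it down.)

V_out ≈ 0.318 V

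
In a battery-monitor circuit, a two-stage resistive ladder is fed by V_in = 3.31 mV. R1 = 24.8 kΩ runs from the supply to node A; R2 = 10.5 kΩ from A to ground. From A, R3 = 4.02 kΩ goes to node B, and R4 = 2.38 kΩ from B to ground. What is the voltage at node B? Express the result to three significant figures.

V_B ≈ 0.170 mV

The second stage (R3 + R4 = 6.400 kΩ) loads node A in parallel with R2.
Effective lower resistance at A: R2 ‖ 6.400 = 3.976 kΩ.
So V_A = 3.31 × 0.1382 = 0.4574 mV.
Stage 2 is unloaded, so V_B = V_A · R4/(R3+R4) = 0.4574 × 2.38/6.400 = 0.1701 mV.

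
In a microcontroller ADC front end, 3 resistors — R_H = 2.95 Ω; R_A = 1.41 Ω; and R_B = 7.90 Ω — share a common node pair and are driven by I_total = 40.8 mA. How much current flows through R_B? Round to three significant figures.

Total conductance ΣG = 1/2.95 + 1/1.41 + 1/7.90 = 1.175 (units of 1/Ω).
R_B takes the fraction G_k/ΣG = 0.1266/1.175 = 0.1077, so I = 40.8 × 0.1077 = 4.396 mA.

I ≈ 4.40 mA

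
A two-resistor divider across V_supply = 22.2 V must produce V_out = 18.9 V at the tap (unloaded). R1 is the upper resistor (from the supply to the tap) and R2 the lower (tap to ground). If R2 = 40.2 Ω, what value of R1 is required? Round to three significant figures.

R1 ≈ 7.02 Ω

The divider ratio is R2/(R1+R2) = 18.9/22.2 = 0.8514.
Rearranging, R1 = R2·(1−k)/k = 40.2 × 0.1746 = 7.019 Ω.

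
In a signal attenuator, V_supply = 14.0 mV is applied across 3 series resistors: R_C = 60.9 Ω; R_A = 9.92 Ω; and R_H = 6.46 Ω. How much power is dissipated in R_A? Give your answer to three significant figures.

P ≈ 0.326 µW

The common current is I = 14.0/77.28 = 0.1812 mA.
V(R_A) = I·R = 1.797 mV; P = V·I = 1.797 × 0.1812 = 0.3256 µW.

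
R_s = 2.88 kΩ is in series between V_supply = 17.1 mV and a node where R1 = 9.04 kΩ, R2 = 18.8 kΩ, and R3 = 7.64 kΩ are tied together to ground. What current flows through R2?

Parallel bank: R_p = 1/(1/9.04 + 1/18.8 + 1/7.64) = 3.393 kΩ.
V_A = 17.1 × 3.393/6.273 = 9.250 mV.
Branch current I = V_A/R2 = 9.250/18.8 = 0.4920 µA.
(Equivalently: I_total = 2.726 µA, then current-divider fraction G_k/ΣG = 0.1805.)

I ≈ 0.492 µA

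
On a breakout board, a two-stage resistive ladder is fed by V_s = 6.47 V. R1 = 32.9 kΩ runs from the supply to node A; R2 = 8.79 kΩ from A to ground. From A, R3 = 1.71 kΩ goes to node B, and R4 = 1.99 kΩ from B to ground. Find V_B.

V_B ≈ 0.255 V

Node A sees R2 in parallel with the series input of stage 2, R3 + R4 = 3.700 kΩ.
R2 ‖ (R3+R4) = 2.604 kΩ.
So V_A = 6.47 × 0.07334 = 0.4745 V.
Then the unloaded second divider: V_B = V_A × R4/(R3+R4) = 0.4745 × 0.5378 = 0.2552 V.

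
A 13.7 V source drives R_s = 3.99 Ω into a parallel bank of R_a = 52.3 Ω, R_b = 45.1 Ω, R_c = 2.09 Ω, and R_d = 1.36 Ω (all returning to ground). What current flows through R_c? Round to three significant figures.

Parallel bank: R_p = 1/(1/52.3 + 1/45.1 + 1/2.09 + 1/1.36) = 0.7968 Ω.
Node voltage V_A = V_supply · R_p/(R_s + R_p) = 13.7 × 0.1665 = 2.280 V.
Branch current I = V_A/R_c = 2.280/2.09 = 1.091 A.

I ≈ 1.09 A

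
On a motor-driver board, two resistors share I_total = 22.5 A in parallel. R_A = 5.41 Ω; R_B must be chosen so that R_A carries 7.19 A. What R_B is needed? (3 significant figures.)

R_B ≈ 2.54 Ω

Two-branch current divider: I_A = I_total · R_B/(R_A + R_B).
7.19/22.5 = R_B/(R_A + R_B) → R_B = R_A · (0.3196)/(1 − 0.3196) = 5.41 × 0.4696 = 2.541 Ω.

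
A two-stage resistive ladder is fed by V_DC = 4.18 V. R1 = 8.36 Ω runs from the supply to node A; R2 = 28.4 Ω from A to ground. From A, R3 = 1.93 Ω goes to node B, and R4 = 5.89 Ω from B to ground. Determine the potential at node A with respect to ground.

Node A sees R2 in parallel with the series input of stage 2, R3 + R4 = 7.820 Ω.
Effective lower resistance at A: R2 ‖ 7.820 = 6.132 Ω.
First divider: V_A = V_DC · 6.132/(8.36 + 6.132) = 1.769 V.

V_A ≈ 1.77 V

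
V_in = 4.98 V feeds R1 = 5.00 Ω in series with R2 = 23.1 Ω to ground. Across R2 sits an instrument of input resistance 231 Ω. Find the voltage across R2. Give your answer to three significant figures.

First combine the lower leg with the load: R2 ‖ R_L = 21.00 Ω.
Voltage divider with the loaded lower leg: V_out = 4.98 × 21.00/(5.00 + 21.00) = 4.98 × 0.8077 = 4.022 V.

V_out ≈ 4.02 V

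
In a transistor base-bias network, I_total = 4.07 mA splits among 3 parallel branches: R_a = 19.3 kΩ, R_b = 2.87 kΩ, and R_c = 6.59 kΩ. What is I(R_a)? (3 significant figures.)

Conductances: ΣG = 1/19.3 + 1/2.87 + 1/6.59 = 0.5520 (1/kΩ).
By the current-divider rule, I = I_total · G_k/ΣG = 4.07 × 0.09387 = 0.3820 mA.

I ≈ 0.382 mA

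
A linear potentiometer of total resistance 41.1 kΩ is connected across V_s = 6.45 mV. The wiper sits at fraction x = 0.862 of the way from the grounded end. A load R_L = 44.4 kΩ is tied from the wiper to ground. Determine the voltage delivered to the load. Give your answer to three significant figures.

The pot divides into 5.672 kΩ above the wiper and 35.43 kΩ below.
Lower segment in parallel with the load: 35.43 ‖ 44.4 = 19.70 kΩ.
V_out = 6.45 × 19.70/(5.672 + 19.70) = 5.008 mV.
(Unloaded: V_out = x·V_s = 5.56 mV.)

V_out ≈ 5.01 mV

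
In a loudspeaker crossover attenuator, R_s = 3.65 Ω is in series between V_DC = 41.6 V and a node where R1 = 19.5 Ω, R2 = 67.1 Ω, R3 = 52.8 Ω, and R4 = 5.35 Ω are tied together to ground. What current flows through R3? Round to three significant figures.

Equivalent of the parallel group: R_p = 3.676 Ω.
Node voltage V_A = V_DC · R_p/(R_s + R_p) = 41.6 × 0.5018 = 20.87 V.
Branch current I = V_A/R3 = 20.87/52.8 = 0.3953 A.
(Equivalently: I_total = 5.678 A, then current-divider fraction G_k/ΣG = 0.06962.)

I ≈ 0.395 A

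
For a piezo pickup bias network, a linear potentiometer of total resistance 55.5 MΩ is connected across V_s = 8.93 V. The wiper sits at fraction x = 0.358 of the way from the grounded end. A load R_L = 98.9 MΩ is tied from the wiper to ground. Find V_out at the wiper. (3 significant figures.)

V_out ≈ 2.83 V

Split the track: R_lower = x·R_p = 19.87 MΩ, R_upper = (1−x)·R_p = 35.63 MΩ.
Lower segment in parallel with the load: 19.87 ‖ 98.9 = 16.55 MΩ.
V_out = 8.93 × 16.55/(35.63 + 16.55) = 2.832 V.
(Unloaded: V_out = x·V_s = 3.20 V.)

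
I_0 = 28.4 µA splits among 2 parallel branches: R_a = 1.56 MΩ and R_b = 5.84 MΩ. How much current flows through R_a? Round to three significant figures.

For two parallel branches, I_k = I_0 · (other R)/(sum of R).
So I = 28.4 × 5.84/7.400 = 22.41 µA.

I ≈ 22.4 µA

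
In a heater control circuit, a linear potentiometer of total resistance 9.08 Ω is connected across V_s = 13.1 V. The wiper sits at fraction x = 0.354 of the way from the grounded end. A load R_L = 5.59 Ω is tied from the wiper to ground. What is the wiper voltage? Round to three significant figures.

Split the track: R_lower = x·R_p = 3.214 Ω, R_upper = (1−x)·R_p = 5.866 Ω.
(x·R_p) ‖ R_L = 2.041 Ω.
V_out = 13.1 × 2.041/(5.866 + 2.041) = 3.381 V.
(Unloaded: V_out = x·V_s = 4.64 V.)

V_out ≈ 3.38 V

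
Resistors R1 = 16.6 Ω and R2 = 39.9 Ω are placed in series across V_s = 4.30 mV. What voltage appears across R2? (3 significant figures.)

V ≈ 3.04 mV

ΣR = 16.6 + 39.9 = 56.50 Ω.
By the voltage-divider rule, V = 4.30 × 39.90/56.50 = 3.037 mV.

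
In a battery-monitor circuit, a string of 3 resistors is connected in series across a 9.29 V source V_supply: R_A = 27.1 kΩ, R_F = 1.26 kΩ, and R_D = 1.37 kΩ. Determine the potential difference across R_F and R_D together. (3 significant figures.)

V ≈ 0.822 V

Series total: ΣR = 27.1 + 1.26 + 1.37 = 29.73 kΩ.
R_{R_F..R_D} = 1.26 + 1.37 = 2.630 kΩ.
Voltage divider: V = V_supply · (2.630 / 29.73) = 9.29 × 0.08846 = 0.8218 V.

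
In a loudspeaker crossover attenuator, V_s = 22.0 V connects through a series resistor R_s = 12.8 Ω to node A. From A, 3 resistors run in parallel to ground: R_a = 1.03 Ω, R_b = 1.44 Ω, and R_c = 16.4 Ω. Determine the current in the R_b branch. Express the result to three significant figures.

I ≈ 0.661 A

Parallel bank: R_p = 1/(1/1.03 + 1/1.44 + 1/16.4) = 0.5793 Ω.
Node voltage V_A = V_s · R_p/(R_s + R_p) = 22.0 × 0.04330 = 0.9525 V.
Branch current I = V_A/R_b = 0.9525/1.44 = 0.6615 A.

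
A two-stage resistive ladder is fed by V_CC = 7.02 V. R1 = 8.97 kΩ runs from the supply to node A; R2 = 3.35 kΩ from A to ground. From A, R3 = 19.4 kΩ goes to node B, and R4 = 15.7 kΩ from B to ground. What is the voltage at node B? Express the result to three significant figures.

Node A sees R2 in parallel with the series input of stage 2, R3 + R4 = 35.10 kΩ.
Effective lower resistance at A: R2 ‖ 35.10 = 3.058 kΩ.
First divider: V_A = V_CC · 3.058/(8.97 + 3.058) = 1.785 V.
V_B = V_A × 0.4473 = 0.7983 V.

V_B ≈ 0.798 V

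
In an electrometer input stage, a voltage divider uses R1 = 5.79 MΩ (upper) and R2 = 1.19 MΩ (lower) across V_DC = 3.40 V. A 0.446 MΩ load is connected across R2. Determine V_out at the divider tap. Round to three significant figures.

V_out ≈ 0.180 V

The load sits in parallel with R2, giving an effective lower resistance R2' = R2·R_L/(R2+R_L) = 0.3244 MΩ.
Now apply the divider: V_out = 3.40 × 0.05306 = 0.1804 V.
(Unloaded it would be 0.580 V; the load pulls it down.)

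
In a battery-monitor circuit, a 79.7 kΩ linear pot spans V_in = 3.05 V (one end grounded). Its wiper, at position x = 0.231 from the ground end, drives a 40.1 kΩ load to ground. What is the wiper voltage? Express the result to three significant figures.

V_out ≈ 0.521 V

Lower segment x·R_p = 18.41 kΩ; upper segment (1−x)·R_p = 61.29 kΩ.
Lower segment in parallel with the load: 18.41 ‖ 40.1 = 12.62 kΩ.
Then V_out = V_in · 12.62/(61.29 + 12.62) = 0.5207 V.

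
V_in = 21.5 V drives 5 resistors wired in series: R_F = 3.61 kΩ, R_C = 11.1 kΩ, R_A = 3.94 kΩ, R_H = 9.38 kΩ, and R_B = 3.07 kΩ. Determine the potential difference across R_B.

Total series resistance ΣR = 3.61 + 11.1 + 3.94 + 9.38 + 3.07 = 31.10 kΩ.
Voltage divider: V = V_in · (3.070 / 31.10) = 21.5 × 0.09871 = 2.122 V.

V ≈ 2.12 V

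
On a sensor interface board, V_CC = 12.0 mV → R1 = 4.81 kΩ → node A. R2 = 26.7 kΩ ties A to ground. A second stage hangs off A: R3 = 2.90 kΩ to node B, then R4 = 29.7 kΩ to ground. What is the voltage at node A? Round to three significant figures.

The second stage (R3 + R4 = 32.60 kΩ) loads node A in parallel with R2.
Effective lower resistance at A: R2 ‖ 32.60 = 14.68 kΩ.
V_A = 12.0 × 14.68/(4.81 + 14.68) = 9.038 mV.

V_A ≈ 9.04 mV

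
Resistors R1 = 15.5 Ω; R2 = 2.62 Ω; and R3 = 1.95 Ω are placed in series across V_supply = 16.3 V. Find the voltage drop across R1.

V ≈ 12.6 V

Total series resistance ΣR = 15.5 + 2.62 + 1.95 = 20.07 Ω.
V = V_supply · R/ΣR = 16.3 × 0.7723 = 12.59 V.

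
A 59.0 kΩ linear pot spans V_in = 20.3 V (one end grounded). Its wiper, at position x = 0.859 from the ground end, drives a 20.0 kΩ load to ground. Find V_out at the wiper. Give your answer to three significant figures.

The pot divides into 8.319 kΩ above the wiper and 50.68 kΩ below.
(x·R_p) ‖ R_L = 14.34 kΩ.
Then V_out = V_in · 14.34/(8.319 + 14.34) = 12.85 V.

V_out ≈ 12.8 V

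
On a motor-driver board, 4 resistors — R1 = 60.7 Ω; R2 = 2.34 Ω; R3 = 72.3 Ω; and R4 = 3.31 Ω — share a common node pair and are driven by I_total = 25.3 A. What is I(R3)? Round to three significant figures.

Total conductance ΣG = 1/60.7 + 1/2.34 + 1/72.3 + 1/3.31 = 0.7598 (units of 1/Ω).
R3 takes the fraction G_k/ΣG = 0.01383/0.7598 = 0.01820, so I = 25.3 × 0.01820 = 0.4606 A.

I ≈ 0.461 A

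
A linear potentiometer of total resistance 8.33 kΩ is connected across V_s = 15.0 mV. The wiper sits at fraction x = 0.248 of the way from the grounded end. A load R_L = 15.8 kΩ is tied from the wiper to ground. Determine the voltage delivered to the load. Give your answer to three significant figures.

The pot divides into 6.264 kΩ above the wiper and 2.066 kΩ below.
Lower segment in parallel with the load: 2.066 ‖ 15.8 = 1.827 kΩ.
Loaded-divider output: V_out = 15.0 × 0.2258 = 3.387 mV.

V_out ≈ 3.39 mV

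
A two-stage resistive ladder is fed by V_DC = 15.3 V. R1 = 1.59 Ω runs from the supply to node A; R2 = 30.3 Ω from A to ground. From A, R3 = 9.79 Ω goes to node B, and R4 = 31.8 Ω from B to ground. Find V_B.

V_B ≈ 10.7 V

Node A sees R2 in parallel with the series input of stage 2, R3 + R4 = 41.59 Ω.
Effective lower resistance at A: R2 ‖ 41.59 = 17.53 Ω.
V_A = 15.3 × 17.53/(1.59 + 17.53) = 14.03 V.
Stage 2 is unloaded, so V_B = V_A · R4/(R3+R4) = 14.03 × 31.8/41.59 = 10.73 V.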